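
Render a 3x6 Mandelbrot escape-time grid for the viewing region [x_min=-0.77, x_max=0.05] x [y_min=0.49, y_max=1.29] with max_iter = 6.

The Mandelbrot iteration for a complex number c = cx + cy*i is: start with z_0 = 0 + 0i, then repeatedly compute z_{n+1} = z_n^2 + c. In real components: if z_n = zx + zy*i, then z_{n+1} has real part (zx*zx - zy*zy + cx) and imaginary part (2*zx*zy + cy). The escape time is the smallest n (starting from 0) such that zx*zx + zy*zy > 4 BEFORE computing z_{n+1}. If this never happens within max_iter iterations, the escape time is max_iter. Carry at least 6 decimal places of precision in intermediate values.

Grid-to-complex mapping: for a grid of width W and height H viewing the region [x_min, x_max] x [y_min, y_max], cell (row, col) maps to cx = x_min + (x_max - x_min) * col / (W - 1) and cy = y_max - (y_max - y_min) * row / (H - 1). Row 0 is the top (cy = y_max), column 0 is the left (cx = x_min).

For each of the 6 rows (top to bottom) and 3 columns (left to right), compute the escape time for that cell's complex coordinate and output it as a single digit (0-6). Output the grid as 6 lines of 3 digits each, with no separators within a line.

(row=0, col=0): c = -0.7700 + 1.2900i → escape time 3
(row=0, col=1): c = -0.3600 + 1.2900i → escape time 3
(row=0, col=2): c = 0.0500 + 1.2900i → escape time 2
(row=1, col=0): c = -0.7700 + 1.1300i → escape time 3
(row=1, col=1): c = -0.3600 + 1.1300i → escape time 4
(row=1, col=2): c = 0.0500 + 1.1300i → escape time 4
(row=2, col=0): c = -0.7700 + 0.9700i → escape time 3
(row=2, col=1): c = -0.3600 + 0.9700i → escape time 5
(row=2, col=2): c = 0.0500 + 0.9700i → escape time 5
(row=3, col=0): c = -0.7700 + 0.8100i → escape time 4
(row=3, col=1): c = -0.3600 + 0.8100i → escape time 6
(row=3, col=2): c = 0.0500 + 0.8100i → escape time 6
(row=4, col=0): c = -0.7700 + 0.6500i → escape time 5
(row=4, col=1): c = -0.3600 + 0.6500i → escape time 6
(row=4, col=2): c = 0.0500 + 0.6500i → escape time 6
(row=5, col=0): c = -0.7700 + 0.4900i → escape time 6
(row=5, col=1): c = -0.3600 + 0.4900i → escape time 6
(row=5, col=2): c = 0.0500 + 0.4900i → escape time 6

Answer: 332
344
355
466
566
666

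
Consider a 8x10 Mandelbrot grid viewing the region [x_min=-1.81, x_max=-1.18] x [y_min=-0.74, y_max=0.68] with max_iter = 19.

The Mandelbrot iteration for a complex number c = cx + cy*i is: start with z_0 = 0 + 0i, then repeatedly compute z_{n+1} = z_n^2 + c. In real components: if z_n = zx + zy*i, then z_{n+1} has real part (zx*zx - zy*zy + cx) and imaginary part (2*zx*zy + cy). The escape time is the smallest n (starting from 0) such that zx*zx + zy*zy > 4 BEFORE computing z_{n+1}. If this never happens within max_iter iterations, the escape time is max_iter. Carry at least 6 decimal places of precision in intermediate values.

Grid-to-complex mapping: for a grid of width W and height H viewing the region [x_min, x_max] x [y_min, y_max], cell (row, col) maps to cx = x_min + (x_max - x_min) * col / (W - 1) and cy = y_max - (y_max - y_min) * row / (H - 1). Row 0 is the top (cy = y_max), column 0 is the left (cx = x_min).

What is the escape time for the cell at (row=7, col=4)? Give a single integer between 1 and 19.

z_0 = 0 + 0i, c = -1.4500 + -0.4244i
Iter 1: z = -1.4500 + -0.4244i, |z|^2 = 2.2827
Iter 2: z = 0.4723 + 0.8064i, |z|^2 = 0.8735
Iter 3: z = -1.8772 + 0.3374i, |z|^2 = 3.6379
Iter 4: z = 1.9602 + -1.6912i, |z|^2 = 6.7025
Escaped at iteration 4

Answer: 4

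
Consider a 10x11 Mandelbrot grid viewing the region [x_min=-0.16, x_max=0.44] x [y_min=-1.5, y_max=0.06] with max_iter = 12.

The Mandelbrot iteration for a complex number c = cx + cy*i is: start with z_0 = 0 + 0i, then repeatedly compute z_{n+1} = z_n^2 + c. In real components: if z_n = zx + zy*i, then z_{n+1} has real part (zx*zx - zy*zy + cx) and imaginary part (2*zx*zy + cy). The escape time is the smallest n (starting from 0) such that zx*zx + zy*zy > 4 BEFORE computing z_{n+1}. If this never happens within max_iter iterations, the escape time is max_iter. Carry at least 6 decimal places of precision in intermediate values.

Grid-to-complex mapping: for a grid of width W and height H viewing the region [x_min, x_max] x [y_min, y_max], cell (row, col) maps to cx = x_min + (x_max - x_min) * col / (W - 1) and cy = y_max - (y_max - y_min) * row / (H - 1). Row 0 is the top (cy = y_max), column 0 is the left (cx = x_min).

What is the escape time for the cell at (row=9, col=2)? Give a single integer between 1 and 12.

z_0 = 0 + 0i, c = -0.0267 + -1.3440i
Iter 1: z = -0.0267 + -1.3440i, |z|^2 = 1.8070
Iter 2: z = -1.8323 + -1.2723i, |z|^2 = 4.9761
Escaped at iteration 2

Answer: 2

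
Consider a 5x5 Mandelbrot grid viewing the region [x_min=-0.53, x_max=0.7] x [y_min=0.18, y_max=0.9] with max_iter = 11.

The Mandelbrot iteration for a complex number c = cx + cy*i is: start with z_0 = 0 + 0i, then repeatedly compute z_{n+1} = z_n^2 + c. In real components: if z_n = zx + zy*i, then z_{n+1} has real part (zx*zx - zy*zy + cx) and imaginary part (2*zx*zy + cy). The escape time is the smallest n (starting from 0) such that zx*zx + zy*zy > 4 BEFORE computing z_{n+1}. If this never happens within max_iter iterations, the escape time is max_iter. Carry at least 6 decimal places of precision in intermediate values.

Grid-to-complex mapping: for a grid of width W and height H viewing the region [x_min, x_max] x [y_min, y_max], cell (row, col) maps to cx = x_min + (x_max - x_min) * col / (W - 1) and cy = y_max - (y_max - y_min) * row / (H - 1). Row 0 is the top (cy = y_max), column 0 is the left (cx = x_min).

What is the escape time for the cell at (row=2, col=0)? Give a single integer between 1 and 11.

z_0 = 0 + 0i, c = -0.5300 + 0.5400i
Iter 1: z = -0.5300 + 0.5400i, |z|^2 = 0.5725
Iter 2: z = -0.5407 + -0.0324i, |z|^2 = 0.2934
Iter 3: z = -0.2387 + 0.5750i, |z|^2 = 0.3876
Iter 4: z = -0.8037 + 0.2655i, |z|^2 = 0.7164
Iter 5: z = 0.0454 + 0.1133i, |z|^2 = 0.0149
Iter 6: z = -0.5408 + 0.5503i, |z|^2 = 0.5952
Iter 7: z = -0.5404 + -0.0552i, |z|^2 = 0.2951
Iter 8: z = -0.2410 + 0.5996i, |z|^2 = 0.4176
Iter 9: z = -0.8314 + 0.2510i, |z|^2 = 0.7543
Iter 10: z = 0.0983 + 0.1227i, |z|^2 = 0.0247

Answer: 11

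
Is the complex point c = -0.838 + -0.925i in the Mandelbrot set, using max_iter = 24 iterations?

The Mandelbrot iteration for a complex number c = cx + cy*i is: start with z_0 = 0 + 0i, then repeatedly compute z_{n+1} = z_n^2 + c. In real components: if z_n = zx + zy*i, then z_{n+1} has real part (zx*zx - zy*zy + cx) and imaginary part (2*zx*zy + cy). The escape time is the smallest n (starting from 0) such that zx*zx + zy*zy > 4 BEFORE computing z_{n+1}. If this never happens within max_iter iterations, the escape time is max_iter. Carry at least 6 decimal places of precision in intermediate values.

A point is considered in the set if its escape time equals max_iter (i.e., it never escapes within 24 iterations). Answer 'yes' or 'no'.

Answer: no

Derivation:
z_0 = 0 + 0i, c = -0.8380 + -0.9250i
Iter 1: z = -0.8380 + -0.9250i, |z|^2 = 1.5579
Iter 2: z = -0.9914 + 0.6253i, |z|^2 = 1.3738
Iter 3: z = -0.2462 + -2.1648i, |z|^2 = 4.7470
Escaped at iteration 3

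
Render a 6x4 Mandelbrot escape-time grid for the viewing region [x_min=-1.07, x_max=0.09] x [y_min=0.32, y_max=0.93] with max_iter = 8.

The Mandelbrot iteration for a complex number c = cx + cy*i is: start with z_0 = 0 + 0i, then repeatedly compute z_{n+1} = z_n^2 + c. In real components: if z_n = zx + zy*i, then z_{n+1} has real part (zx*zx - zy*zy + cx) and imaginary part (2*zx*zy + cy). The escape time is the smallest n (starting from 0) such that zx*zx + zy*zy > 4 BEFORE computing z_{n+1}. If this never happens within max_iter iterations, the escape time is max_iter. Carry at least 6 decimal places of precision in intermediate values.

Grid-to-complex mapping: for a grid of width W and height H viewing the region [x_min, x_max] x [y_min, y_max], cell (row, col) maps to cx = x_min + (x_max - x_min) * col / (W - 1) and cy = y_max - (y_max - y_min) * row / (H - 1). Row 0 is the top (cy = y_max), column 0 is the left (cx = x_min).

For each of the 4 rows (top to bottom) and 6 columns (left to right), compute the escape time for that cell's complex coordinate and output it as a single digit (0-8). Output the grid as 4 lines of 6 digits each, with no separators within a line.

(row=0, col=0): c = -1.0700 + 0.9300i → escape time 3
(row=0, col=1): c = -0.8380 + 0.9300i → escape time 3
(row=0, col=2): c = -0.6060 + 0.9300i → escape time 4
(row=0, col=3): c = -0.3740 + 0.9300i → escape time 5
(row=0, col=4): c = -0.1420 + 0.9300i → escape time 8
(row=0, col=5): c = 0.0900 + 0.9300i → escape time 5
(row=1, col=0): c = -1.0700 + 0.7267i → escape time 3
(row=1, col=1): c = -0.8380 + 0.7267i → escape time 4
(row=1, col=2): c = -0.6060 + 0.7267i → escape time 6
(row=1, col=3): c = -0.3740 + 0.7267i → escape time 7
(row=1, col=4): c = -0.1420 + 0.7267i → escape time 8
(row=1, col=5): c = 0.0900 + 0.7267i → escape time 8
(row=2, col=0): c = -1.0700 + 0.5233i → escape time 5
(row=2, col=1): c = -0.8380 + 0.5233i → escape time 6
(row=2, col=2): c = -0.6060 + 0.5233i → escape time 8
(row=2, col=3): c = -0.3740 + 0.5233i → escape time 8
(row=2, col=4): c = -0.1420 + 0.5233i → escape time 8
(row=2, col=5): c = 0.0900 + 0.5233i → escape time 8
(row=3, col=0): c = -1.0700 + 0.3200i → escape time 8
(row=3, col=1): c = -0.8380 + 0.3200i → escape time 8
(row=3, col=2): c = -0.6060 + 0.3200i → escape time 8
(row=3, col=3): c = -0.3740 + 0.3200i → escape time 8
(row=3, col=4): c = -0.1420 + 0.3200i → escape time 8
(row=3, col=5): c = 0.0900 + 0.3200i → escape time 8

Answer: 334585
346788
568888
888888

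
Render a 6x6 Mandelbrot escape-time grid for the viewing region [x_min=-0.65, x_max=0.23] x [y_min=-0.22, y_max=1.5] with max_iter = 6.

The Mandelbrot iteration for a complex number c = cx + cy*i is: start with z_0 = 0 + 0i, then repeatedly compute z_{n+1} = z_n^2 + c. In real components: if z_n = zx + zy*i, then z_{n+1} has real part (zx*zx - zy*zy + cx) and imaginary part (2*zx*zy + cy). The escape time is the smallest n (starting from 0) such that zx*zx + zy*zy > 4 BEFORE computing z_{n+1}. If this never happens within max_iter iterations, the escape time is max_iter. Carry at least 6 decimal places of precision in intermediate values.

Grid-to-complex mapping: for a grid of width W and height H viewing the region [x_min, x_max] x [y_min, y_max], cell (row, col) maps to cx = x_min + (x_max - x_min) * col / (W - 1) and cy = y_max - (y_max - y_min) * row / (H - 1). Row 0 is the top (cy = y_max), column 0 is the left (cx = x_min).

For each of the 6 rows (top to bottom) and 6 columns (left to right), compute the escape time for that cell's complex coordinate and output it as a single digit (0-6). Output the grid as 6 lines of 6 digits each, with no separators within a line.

Answer: 222222
334433
456665
666666
666666
666666

Derivation:
(row=0, col=0): c = -0.6500 + 1.5000i → escape time 2
(row=0, col=1): c = -0.4740 + 1.5000i → escape time 2
(row=0, col=2): c = -0.2980 + 1.5000i → escape time 2
(row=0, col=3): c = -0.1220 + 1.5000i → escape time 2
(row=0, col=4): c = 0.0540 + 1.5000i → escape time 2
(row=0, col=5): c = 0.2300 + 1.5000i → escape time 2
(row=1, col=0): c = -0.6500 + 1.1560i → escape time 3
(row=1, col=1): c = -0.4740 + 1.1560i → escape time 3
(row=1, col=2): c = -0.2980 + 1.1560i → escape time 4
(row=1, col=3): c = -0.1220 + 1.1560i → escape time 4
(row=1, col=4): c = 0.0540 + 1.1560i → escape time 3
(row=1, col=5): c = 0.2300 + 1.1560i → escape time 3
(row=2, col=0): c = -0.6500 + 0.8120i → escape time 4
(row=2, col=1): c = -0.4740 + 0.8120i → escape time 5
(row=2, col=2): c = -0.2980 + 0.8120i → escape time 6
(row=2, col=3): c = -0.1220 + 0.8120i → escape time 6
(row=2, col=4): c = 0.0540 + 0.8120i → escape time 6
(row=2, col=5): c = 0.2300 + 0.8120i → escape time 5
(row=3, col=0): c = -0.6500 + 0.4680i → escape time 6
(row=3, col=1): c = -0.4740 + 0.4680i → escape time 6
(row=3, col=2): c = -0.2980 + 0.4680i → escape time 6
(row=3, col=3): c = -0.1220 + 0.4680i → escape time 6
(row=3, col=4): c = 0.0540 + 0.4680i → escape time 6
(row=3, col=5): c = 0.2300 + 0.4680i → escape time 6
(row=4, col=0): c = -0.6500 + 0.1240i → escape time 6
(row=4, col=1): c = -0.4740 + 0.1240i → escape time 6
(row=4, col=2): c = -0.2980 + 0.1240i → escape time 6
(row=4, col=3): c = -0.1220 + 0.1240i → escape time 6
(row=4, col=4): c = 0.0540 + 0.1240i → escape time 6
(row=4, col=5): c = 0.2300 + 0.1240i → escape time 6
(row=5, col=0): c = -0.6500 + -0.2200i → escape time 6
(row=5, col=1): c = -0.4740 + -0.2200i → escape time 6
(row=5, col=2): c = -0.2980 + -0.2200i → escape time 6
(row=5, col=3): c = -0.1220 + -0.2200i → escape time 6
(row=5, col=4): c = 0.0540 + -0.2200i → escape time 6
(row=5, col=5): c = 0.2300 + -0.2200i → escape time 6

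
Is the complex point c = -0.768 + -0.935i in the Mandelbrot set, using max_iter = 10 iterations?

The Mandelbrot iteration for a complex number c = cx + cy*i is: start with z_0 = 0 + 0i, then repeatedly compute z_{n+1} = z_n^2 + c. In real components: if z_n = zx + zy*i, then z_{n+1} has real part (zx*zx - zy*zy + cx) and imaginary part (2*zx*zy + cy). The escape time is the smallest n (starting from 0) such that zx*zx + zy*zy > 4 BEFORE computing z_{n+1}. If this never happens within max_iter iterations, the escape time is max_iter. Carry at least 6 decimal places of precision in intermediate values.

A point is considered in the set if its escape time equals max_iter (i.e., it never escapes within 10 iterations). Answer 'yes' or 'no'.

z_0 = 0 + 0i, c = -0.7680 + -0.9350i
Iter 1: z = -0.7680 + -0.9350i, |z|^2 = 1.4640
Iter 2: z = -1.0524 + 0.5012i, |z|^2 = 1.3587
Iter 3: z = 0.0884 + -1.9898i, |z|^2 = 3.9673
Iter 4: z = -4.7197 + -1.2868i, |z|^2 = 23.9309
Escaped at iteration 4

Answer: no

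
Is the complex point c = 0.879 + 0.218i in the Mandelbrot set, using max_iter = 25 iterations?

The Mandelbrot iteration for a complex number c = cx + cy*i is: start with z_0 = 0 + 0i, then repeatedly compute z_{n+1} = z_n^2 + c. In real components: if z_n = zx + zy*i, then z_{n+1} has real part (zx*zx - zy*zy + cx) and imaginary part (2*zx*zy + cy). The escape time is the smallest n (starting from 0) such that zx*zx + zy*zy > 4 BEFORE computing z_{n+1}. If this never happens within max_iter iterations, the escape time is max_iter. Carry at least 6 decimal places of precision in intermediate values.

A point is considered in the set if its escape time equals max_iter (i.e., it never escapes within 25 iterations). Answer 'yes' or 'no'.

z_0 = 0 + 0i, c = 0.8790 + 0.2180i
Iter 1: z = 0.8790 + 0.2180i, |z|^2 = 0.8202
Iter 2: z = 1.6041 + 0.6012i, |z|^2 = 2.9347
Iter 3: z = 3.0907 + 2.1469i, |z|^2 = 14.1617
Escaped at iteration 3

Answer: no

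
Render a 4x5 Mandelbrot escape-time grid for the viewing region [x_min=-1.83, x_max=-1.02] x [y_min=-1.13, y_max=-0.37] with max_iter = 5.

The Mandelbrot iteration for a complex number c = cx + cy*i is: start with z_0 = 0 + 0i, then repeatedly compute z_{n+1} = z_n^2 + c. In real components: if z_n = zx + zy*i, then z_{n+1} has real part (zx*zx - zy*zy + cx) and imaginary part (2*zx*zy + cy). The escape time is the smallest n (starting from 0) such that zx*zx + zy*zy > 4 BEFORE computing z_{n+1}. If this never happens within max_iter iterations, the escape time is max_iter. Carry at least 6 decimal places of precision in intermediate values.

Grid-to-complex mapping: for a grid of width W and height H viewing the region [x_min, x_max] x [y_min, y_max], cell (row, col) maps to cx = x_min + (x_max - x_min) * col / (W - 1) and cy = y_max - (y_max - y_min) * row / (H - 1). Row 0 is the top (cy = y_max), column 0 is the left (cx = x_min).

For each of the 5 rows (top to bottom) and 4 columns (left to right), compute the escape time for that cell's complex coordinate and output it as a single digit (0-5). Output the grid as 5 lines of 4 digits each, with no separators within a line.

Answer: 3455
3335
2333
1333
1223

Derivation:
(row=0, col=0): c = -1.8300 + -0.3700i → escape time 3
(row=0, col=1): c = -1.5600 + -0.3700i → escape time 4
(row=0, col=2): c = -1.2900 + -0.3700i → escape time 5
(row=0, col=3): c = -1.0200 + -0.3700i → escape time 5
(row=1, col=0): c = -1.8300 + -0.5600i → escape time 3
(row=1, col=1): c = -1.5600 + -0.5600i → escape time 3
(row=1, col=2): c = -1.2900 + -0.5600i → escape time 3
(row=1, col=3): c = -1.0200 + -0.5600i → escape time 5
(row=2, col=0): c = -1.8300 + -0.7500i → escape time 2
(row=2, col=1): c = -1.5600 + -0.7500i → escape time 3
(row=2, col=2): c = -1.2900 + -0.7500i → escape time 3
(row=2, col=3): c = -1.0200 + -0.7500i → escape time 3
(row=3, col=0): c = -1.8300 + -0.9400i → escape time 1
(row=3, col=1): c = -1.5600 + -0.9400i → escape time 3
(row=3, col=2): c = -1.2900 + -0.9400i → escape time 3
(row=3, col=3): c = -1.0200 + -0.9400i → escape time 3
(row=4, col=0): c = -1.8300 + -1.1300i → escape time 1
(row=4, col=1): c = -1.5600 + -1.1300i → escape time 2
(row=4, col=2): c = -1.2900 + -1.1300i → escape time 2
(row=4, col=3): c = -1.0200 + -1.1300i → escape time 3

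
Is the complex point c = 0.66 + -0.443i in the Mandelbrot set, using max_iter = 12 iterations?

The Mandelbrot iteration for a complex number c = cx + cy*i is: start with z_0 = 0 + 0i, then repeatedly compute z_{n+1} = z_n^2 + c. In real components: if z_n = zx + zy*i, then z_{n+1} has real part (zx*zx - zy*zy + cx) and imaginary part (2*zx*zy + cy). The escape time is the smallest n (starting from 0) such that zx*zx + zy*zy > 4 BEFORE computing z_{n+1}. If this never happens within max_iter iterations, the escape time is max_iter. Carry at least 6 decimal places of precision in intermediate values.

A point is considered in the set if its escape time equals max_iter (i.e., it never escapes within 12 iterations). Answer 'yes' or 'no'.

z_0 = 0 + 0i, c = 0.6600 + -0.4430i
Iter 1: z = 0.6600 + -0.4430i, |z|^2 = 0.6318
Iter 2: z = 0.8994 + -1.0278i, |z|^2 = 1.8651
Iter 3: z = 0.4125 + -2.2916i, |z|^2 = 5.4218
Escaped at iteration 3

Answer: no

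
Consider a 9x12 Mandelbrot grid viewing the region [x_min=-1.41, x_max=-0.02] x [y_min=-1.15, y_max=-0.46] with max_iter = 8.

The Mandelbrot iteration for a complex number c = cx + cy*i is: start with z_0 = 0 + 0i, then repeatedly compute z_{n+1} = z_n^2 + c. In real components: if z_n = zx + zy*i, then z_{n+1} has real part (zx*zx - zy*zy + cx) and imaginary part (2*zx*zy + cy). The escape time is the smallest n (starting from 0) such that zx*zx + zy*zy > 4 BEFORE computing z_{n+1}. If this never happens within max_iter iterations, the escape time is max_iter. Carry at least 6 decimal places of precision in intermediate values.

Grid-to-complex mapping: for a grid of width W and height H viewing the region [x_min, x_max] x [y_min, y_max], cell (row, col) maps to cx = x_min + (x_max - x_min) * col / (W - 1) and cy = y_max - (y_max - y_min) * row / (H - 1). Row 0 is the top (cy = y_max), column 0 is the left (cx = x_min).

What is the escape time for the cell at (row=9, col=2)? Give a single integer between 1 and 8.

Answer: 3

Derivation:
z_0 = 0 + 0i, c = -1.0625 + -1.0245i
Iter 1: z = -1.0625 + -1.0245i, |z|^2 = 2.1786
Iter 2: z = -0.9833 + 1.1526i, |z|^2 = 2.2954
Iter 3: z = -1.4242 + -3.2912i, |z|^2 = 12.8605
Escaped at iteration 3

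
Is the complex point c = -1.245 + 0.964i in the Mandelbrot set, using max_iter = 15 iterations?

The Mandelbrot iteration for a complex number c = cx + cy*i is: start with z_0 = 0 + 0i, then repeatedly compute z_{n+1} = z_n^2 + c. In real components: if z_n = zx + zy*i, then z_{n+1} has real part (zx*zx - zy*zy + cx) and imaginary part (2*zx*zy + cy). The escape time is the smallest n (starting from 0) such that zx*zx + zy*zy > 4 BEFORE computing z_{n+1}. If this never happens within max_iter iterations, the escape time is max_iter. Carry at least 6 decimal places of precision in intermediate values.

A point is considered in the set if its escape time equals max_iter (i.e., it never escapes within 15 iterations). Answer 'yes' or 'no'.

z_0 = 0 + 0i, c = -1.2450 + 0.9640i
Iter 1: z = -1.2450 + 0.9640i, |z|^2 = 2.4793
Iter 2: z = -0.6243 + -1.4364i, |z|^2 = 2.4528
Iter 3: z = -2.9184 + 2.7574i, |z|^2 = 16.1202
Escaped at iteration 3

Answer: no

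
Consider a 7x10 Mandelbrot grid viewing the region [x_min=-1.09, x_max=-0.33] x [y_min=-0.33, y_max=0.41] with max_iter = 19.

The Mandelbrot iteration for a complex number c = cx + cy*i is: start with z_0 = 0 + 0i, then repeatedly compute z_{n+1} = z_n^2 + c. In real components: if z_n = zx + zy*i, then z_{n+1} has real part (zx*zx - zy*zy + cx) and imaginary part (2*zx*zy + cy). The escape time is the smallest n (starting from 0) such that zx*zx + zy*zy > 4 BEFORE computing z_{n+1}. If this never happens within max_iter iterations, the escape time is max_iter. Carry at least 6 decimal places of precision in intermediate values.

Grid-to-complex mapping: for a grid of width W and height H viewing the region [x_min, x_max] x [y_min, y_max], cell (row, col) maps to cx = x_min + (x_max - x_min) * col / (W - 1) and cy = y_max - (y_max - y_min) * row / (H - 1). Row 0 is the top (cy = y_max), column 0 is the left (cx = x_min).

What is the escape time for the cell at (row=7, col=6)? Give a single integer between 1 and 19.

z_0 = 0 + 0i, c = -0.3300 + -0.1656i
Iter 1: z = -0.3300 + -0.1656i, |z|^2 = 0.1363
Iter 2: z = -0.2485 + -0.0563i, |z|^2 = 0.0649
Iter 3: z = -0.2714 + -0.1376i, |z|^2 = 0.0926
Iter 4: z = -0.2753 + -0.0909i, |z|^2 = 0.0840
Iter 5: z = -0.2625 + -0.1155i, |z|^2 = 0.0822
Iter 6: z = -0.2744 + -0.1049i, |z|^2 = 0.0863
Iter 7: z = -0.2657 + -0.1080i, |z|^2 = 0.0822
Iter 8: z = -0.2711 + -0.1082i, |z|^2 = 0.0852
Iter 9: z = -0.2682 + -0.1069i, |z|^2 = 0.0834
Iter 10: z = -0.2695 + -0.1082i, |z|^2 = 0.0843
Iter 11: z = -0.2691 + -0.1072i, |z|^2 = 0.0839
Iter 12: z = -0.2691 + -0.1078i, |z|^2 = 0.0840
Iter 13: z = -0.2692 + -0.1075i, |z|^2 = 0.0840
Iter 14: z = -0.2691 + -0.1077i, |z|^2 = 0.0840
Iter 15: z = -0.2692 + -0.1076i, |z|^2 = 0.0840
Iter 16: z = -0.2691 + -0.1076i, |z|^2 = 0.0840
Iter 17: z = -0.2692 + -0.1076i, |z|^2 = 0.0840
Iter 18: z = -0.2691 + -0.1076i, |z|^2 = 0.0840

Answer: 19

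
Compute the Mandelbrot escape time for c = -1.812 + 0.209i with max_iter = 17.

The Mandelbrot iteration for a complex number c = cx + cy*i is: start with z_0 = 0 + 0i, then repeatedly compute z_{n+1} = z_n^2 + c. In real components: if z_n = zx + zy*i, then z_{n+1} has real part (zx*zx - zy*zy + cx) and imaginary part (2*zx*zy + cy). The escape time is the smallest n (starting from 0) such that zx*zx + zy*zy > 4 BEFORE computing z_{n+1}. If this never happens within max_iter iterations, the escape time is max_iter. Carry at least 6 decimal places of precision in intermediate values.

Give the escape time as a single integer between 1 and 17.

z_0 = 0 + 0i, c = -1.8120 + 0.2090i
Iter 1: z = -1.8120 + 0.2090i, |z|^2 = 3.3270
Iter 2: z = 1.4277 + -0.5484i, |z|^2 = 2.3390
Iter 3: z = -0.0745 + -1.3569i, |z|^2 = 1.8468
Iter 4: z = -3.6476 + 0.4113i, |z|^2 = 13.4744
Escaped at iteration 4

Answer: 4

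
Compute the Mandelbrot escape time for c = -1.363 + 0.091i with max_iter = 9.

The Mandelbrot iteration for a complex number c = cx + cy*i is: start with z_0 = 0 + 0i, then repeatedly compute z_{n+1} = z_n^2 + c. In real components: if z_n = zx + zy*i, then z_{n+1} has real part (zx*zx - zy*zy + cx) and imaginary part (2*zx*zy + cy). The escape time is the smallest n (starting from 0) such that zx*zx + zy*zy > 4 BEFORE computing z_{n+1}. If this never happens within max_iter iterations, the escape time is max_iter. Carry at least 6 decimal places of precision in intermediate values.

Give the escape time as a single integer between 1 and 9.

Answer: 9

Derivation:
z_0 = 0 + 0i, c = -1.3630 + 0.0910i
Iter 1: z = -1.3630 + 0.0910i, |z|^2 = 1.8660
Iter 2: z = 0.4865 + -0.1571i, |z|^2 = 0.2613
Iter 3: z = -1.1510 + -0.0618i, |z|^2 = 1.3286
Iter 4: z = -0.0420 + 0.2333i, |z|^2 = 0.0562
Iter 5: z = -1.4157 + 0.0714i, |z|^2 = 2.0092
Iter 6: z = 0.6360 + -0.1111i, |z|^2 = 0.4169
Iter 7: z = -0.9708 + -0.0504i, |z|^2 = 0.9450
Iter 8: z = -0.4230 + 0.1888i, |z|^2 = 0.2146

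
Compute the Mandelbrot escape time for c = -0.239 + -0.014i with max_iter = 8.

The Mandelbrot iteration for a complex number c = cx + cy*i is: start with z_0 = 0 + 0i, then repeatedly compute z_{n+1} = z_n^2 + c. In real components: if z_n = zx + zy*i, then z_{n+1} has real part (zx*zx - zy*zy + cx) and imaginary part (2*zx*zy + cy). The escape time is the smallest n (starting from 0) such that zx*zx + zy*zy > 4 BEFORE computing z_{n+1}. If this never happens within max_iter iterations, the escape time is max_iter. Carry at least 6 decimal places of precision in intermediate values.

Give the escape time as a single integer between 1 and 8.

Answer: 8

Derivation:
z_0 = 0 + 0i, c = -0.2390 + -0.0140i
Iter 1: z = -0.2390 + -0.0140i, |z|^2 = 0.0573
Iter 2: z = -0.1821 + -0.0073i, |z|^2 = 0.0332
Iter 3: z = -0.2059 + -0.0113i, |z|^2 = 0.0425
Iter 4: z = -0.1967 + -0.0093i, |z|^2 = 0.0388
Iter 5: z = -0.2004 + -0.0103i, |z|^2 = 0.0403
Iter 6: z = -0.1990 + -0.0099i, |z|^2 = 0.0397
Iter 7: z = -0.1995 + -0.0101i, |z|^2 = 0.0399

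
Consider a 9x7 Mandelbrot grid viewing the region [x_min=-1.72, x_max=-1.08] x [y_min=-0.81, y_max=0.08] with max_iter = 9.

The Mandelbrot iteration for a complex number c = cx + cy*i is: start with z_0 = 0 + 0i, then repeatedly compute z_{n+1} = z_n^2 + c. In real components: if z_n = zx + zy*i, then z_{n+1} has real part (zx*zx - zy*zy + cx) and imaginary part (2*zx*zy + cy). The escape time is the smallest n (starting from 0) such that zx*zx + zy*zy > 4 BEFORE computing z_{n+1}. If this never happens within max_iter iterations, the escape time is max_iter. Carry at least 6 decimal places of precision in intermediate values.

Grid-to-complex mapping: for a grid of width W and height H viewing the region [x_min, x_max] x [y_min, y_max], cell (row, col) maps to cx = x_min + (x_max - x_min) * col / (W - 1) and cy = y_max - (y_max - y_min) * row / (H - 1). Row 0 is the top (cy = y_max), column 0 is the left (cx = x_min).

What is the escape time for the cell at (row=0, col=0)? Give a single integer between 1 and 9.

z_0 = 0 + 0i, c = -1.7200 + 0.0800i
Iter 1: z = -1.7200 + 0.0800i, |z|^2 = 2.9648
Iter 2: z = 1.2320 + -0.1952i, |z|^2 = 1.5559
Iter 3: z = -0.2403 + -0.4010i, |z|^2 = 0.2185
Iter 4: z = -1.8230 + 0.2727i, |z|^2 = 3.3979
Iter 5: z = 1.5291 + -0.9143i, |z|^2 = 3.1741
Iter 6: z = -0.2176 + -2.7160i, |z|^2 = 7.4242
Escaped at iteration 6

Answer: 6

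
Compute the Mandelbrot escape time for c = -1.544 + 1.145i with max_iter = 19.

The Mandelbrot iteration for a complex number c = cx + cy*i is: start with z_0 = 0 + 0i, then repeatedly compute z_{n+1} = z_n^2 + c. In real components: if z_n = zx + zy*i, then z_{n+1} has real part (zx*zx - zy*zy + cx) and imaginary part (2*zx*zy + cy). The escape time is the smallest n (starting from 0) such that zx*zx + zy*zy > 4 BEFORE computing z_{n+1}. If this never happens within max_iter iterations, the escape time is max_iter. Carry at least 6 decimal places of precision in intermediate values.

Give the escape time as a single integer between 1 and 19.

Answer: 2

Derivation:
z_0 = 0 + 0i, c = -1.5440 + 1.1450i
Iter 1: z = -1.5440 + 1.1450i, |z|^2 = 3.6950
Iter 2: z = -0.4711 + -2.3908i, |z|^2 = 5.9377
Escaped at iteration 2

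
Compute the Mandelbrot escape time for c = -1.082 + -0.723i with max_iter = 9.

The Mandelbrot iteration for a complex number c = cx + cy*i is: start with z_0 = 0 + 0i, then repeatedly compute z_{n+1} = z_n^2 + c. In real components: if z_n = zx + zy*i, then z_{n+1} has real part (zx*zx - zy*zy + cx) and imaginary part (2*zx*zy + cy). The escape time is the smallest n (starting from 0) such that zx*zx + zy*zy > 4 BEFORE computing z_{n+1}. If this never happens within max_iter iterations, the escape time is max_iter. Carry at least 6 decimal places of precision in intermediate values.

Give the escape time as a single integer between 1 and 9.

z_0 = 0 + 0i, c = -1.0820 + -0.7230i
Iter 1: z = -1.0820 + -0.7230i, |z|^2 = 1.6935
Iter 2: z = -0.4340 + 0.8416i, |z|^2 = 0.8966
Iter 3: z = -1.6019 + -1.4535i, |z|^2 = 4.6787
Escaped at iteration 3

Answer: 3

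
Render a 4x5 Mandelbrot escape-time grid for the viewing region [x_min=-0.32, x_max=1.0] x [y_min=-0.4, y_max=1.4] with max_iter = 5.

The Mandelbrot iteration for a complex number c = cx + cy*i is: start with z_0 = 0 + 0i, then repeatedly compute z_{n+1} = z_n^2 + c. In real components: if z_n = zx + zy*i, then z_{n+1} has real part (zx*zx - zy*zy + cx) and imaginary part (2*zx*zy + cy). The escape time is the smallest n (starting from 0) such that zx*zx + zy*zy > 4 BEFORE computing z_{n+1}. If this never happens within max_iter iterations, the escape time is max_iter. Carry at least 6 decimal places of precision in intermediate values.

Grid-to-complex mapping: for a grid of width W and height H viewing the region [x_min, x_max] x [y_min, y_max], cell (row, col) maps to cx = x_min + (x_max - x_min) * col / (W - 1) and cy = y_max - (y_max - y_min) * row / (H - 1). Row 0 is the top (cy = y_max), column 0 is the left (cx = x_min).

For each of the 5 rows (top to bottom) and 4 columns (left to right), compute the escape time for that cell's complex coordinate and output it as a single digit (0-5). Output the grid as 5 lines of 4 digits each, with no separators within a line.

(row=0, col=0): c = -0.3200 + 1.4000i → escape time 2
(row=0, col=1): c = 0.1200 + 1.4000i → escape time 2
(row=0, col=2): c = 0.5600 + 1.4000i → escape time 2
(row=0, col=3): c = 1.0000 + 1.4000i → escape time 2
(row=1, col=0): c = -0.3200 + 0.9500i → escape time 5
(row=1, col=1): c = 0.1200 + 0.9500i → escape time 4
(row=1, col=2): c = 0.5600 + 0.9500i → escape time 2
(row=1, col=3): c = 1.0000 + 0.9500i → escape time 2
(row=2, col=0): c = -0.3200 + 0.5000i → escape time 5
(row=2, col=1): c = 0.1200 + 0.5000i → escape time 5
(row=2, col=2): c = 0.5600 + 0.5000i → escape time 4
(row=2, col=3): c = 1.0000 + 0.5000i → escape time 2
(row=3, col=0): c = -0.3200 + 0.0500i → escape time 5
(row=3, col=1): c = 0.1200 + 0.0500i → escape time 5
(row=3, col=2): c = 0.5600 + 0.0500i → escape time 4
(row=3, col=3): c = 1.0000 + 0.0500i → escape time 2
(row=4, col=0): c = -0.3200 + -0.4000i → escape time 5
(row=4, col=1): c = 0.1200 + -0.4000i → escape time 5
(row=4, col=2): c = 0.5600 + -0.4000i → escape time 4
(row=4, col=3): c = 1.0000 + -0.4000i → escape time 2

Answer: 2222
5422
5542
5542
5542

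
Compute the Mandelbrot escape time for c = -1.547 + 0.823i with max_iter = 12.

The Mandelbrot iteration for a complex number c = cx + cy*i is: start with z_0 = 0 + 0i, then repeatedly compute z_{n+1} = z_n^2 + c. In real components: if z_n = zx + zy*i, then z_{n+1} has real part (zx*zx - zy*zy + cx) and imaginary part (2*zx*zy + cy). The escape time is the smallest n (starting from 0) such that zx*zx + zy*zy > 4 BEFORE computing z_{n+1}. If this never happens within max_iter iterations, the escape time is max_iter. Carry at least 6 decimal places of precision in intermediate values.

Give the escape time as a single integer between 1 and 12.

z_0 = 0 + 0i, c = -1.5470 + 0.8230i
Iter 1: z = -1.5470 + 0.8230i, |z|^2 = 3.0705
Iter 2: z = 0.1689 + -1.7234i, |z|^2 = 2.9985
Iter 3: z = -4.4885 + 0.2409i, |z|^2 = 20.2043
Escaped at iteration 3

Answer: 3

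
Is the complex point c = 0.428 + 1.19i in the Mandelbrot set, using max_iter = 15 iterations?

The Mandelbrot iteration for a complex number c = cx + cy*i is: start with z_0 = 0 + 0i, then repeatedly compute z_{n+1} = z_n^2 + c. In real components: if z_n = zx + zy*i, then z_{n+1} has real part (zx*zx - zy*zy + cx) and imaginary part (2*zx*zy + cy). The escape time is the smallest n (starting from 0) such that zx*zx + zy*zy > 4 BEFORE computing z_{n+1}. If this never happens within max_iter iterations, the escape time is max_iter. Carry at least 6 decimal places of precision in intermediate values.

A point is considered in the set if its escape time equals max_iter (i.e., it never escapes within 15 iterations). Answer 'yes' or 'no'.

z_0 = 0 + 0i, c = 0.4280 + 1.1900i
Iter 1: z = 0.4280 + 1.1900i, |z|^2 = 1.5993
Iter 2: z = -0.8049 + 2.2086i, |z|^2 = 5.5260
Escaped at iteration 2

Answer: no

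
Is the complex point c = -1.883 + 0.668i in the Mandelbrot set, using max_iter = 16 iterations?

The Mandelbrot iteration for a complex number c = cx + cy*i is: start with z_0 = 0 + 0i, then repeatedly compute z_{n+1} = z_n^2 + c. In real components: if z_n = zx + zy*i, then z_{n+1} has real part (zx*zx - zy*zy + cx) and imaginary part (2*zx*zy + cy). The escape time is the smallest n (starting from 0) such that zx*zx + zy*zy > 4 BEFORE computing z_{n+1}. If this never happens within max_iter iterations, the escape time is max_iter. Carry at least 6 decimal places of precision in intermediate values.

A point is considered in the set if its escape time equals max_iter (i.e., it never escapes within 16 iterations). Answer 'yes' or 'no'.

Answer: no

Derivation:
z_0 = 0 + 0i, c = -1.8830 + 0.6680i
Iter 1: z = -1.8830 + 0.6680i, |z|^2 = 3.9919
Iter 2: z = 1.2165 + -1.8477i, |z|^2 = 4.8937
Escaped at iteration 2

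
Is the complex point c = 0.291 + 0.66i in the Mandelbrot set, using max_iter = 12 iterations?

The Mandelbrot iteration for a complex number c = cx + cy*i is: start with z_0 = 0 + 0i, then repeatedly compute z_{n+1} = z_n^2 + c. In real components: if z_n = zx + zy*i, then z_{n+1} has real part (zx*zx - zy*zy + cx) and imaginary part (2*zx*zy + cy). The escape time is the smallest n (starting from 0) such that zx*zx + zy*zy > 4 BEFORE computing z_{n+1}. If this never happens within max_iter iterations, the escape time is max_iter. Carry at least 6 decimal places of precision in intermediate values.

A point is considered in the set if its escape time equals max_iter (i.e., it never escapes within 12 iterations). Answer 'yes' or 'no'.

z_0 = 0 + 0i, c = 0.2910 + 0.6600i
Iter 1: z = 0.2910 + 0.6600i, |z|^2 = 0.5203
Iter 2: z = -0.0599 + 1.0441i, |z|^2 = 1.0938
Iter 3: z = -0.7956 + 0.5349i, |z|^2 = 0.9191
Iter 4: z = 0.6379 + -0.1911i, |z|^2 = 0.4434
Iter 5: z = 0.6614 + 0.4162i, |z|^2 = 0.6107
Iter 6: z = 0.5552 + 1.2106i, |z|^2 = 1.7737
Iter 7: z = -0.8662 + 2.0042i, |z|^2 = 4.7670
Escaped at iteration 7

Answer: no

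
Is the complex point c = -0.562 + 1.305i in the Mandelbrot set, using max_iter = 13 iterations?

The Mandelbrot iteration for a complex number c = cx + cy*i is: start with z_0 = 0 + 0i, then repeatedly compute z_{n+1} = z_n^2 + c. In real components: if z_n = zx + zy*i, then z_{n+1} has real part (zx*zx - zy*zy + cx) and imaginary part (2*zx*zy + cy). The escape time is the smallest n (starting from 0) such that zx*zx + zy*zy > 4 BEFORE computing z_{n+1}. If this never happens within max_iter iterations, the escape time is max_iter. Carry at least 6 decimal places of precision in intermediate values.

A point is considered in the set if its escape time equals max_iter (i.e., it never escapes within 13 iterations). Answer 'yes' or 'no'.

Answer: no

Derivation:
z_0 = 0 + 0i, c = -0.5620 + 1.3050i
Iter 1: z = -0.5620 + 1.3050i, |z|^2 = 2.0189
Iter 2: z = -1.9492 + -0.1618i, |z|^2 = 3.8255
Iter 3: z = 3.2111 + 1.9358i, |z|^2 = 14.0587
Escaped at iteration 3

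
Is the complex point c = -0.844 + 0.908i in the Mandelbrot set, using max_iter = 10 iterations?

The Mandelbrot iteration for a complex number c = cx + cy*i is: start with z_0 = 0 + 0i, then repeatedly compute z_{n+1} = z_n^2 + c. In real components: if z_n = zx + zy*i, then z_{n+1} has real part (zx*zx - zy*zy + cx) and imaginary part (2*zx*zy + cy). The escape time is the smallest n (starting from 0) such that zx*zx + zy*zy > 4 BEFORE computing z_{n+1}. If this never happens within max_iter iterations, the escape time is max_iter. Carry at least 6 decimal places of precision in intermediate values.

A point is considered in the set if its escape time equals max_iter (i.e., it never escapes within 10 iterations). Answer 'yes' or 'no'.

z_0 = 0 + 0i, c = -0.8440 + 0.9080i
Iter 1: z = -0.8440 + 0.9080i, |z|^2 = 1.5368
Iter 2: z = -0.9561 + -0.6247i, |z|^2 = 1.3044
Iter 3: z = -0.3201 + 2.1026i, |z|^2 = 4.5233
Escaped at iteration 3

Answer: no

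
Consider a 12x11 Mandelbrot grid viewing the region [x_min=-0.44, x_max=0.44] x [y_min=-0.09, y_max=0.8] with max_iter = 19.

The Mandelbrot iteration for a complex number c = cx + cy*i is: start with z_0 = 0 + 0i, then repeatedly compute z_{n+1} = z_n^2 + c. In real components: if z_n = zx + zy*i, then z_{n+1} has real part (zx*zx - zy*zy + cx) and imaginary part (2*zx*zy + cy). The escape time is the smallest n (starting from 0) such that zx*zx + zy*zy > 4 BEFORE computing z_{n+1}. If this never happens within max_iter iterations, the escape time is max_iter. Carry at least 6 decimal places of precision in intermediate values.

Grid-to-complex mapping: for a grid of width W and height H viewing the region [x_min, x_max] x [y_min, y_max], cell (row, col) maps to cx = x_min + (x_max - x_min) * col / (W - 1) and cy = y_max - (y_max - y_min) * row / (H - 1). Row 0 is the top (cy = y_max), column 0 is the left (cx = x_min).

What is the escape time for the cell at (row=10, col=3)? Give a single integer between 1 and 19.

Answer: 19

Derivation:
z_0 = 0 + 0i, c = -0.2000 + -0.0900i
Iter 1: z = -0.2000 + -0.0900i, |z|^2 = 0.0481
Iter 2: z = -0.1681 + -0.0540i, |z|^2 = 0.0312
Iter 3: z = -0.1747 + -0.0718i, |z|^2 = 0.0357
Iter 4: z = -0.1747 + -0.0649i, |z|^2 = 0.0347
Iter 5: z = -0.1737 + -0.0673i, |z|^2 = 0.0347
Iter 6: z = -0.1744 + -0.0666i, |z|^2 = 0.0348
Iter 7: z = -0.1740 + -0.0668i, |z|^2 = 0.0347
Iter 8: z = -0.1742 + -0.0668i, |z|^2 = 0.0348
Iter 9: z = -0.1741 + -0.0667i, |z|^2 = 0.0348
Iter 10: z = -0.1741 + -0.0668i, |z|^2 = 0.0348
Iter 11: z = -0.1741 + -0.0668i, |z|^2 = 0.0348
Iter 12: z = -0.1741 + -0.0668i, |z|^2 = 0.0348
Iter 13: z = -0.1741 + -0.0668i, |z|^2 = 0.0348
Iter 14: z = -0.1741 + -0.0668i, |z|^2 = 0.0348
Iter 15: z = -0.1741 + -0.0668i, |z|^2 = 0.0348
Iter 16: z = -0.1741 + -0.0668i, |z|^2 = 0.0348
Iter 17: z = -0.1741 + -0.0668i, |z|^2 = 0.0348
Iter 18: z = -0.1741 + -0.0668i, |z|^2 = 0.0348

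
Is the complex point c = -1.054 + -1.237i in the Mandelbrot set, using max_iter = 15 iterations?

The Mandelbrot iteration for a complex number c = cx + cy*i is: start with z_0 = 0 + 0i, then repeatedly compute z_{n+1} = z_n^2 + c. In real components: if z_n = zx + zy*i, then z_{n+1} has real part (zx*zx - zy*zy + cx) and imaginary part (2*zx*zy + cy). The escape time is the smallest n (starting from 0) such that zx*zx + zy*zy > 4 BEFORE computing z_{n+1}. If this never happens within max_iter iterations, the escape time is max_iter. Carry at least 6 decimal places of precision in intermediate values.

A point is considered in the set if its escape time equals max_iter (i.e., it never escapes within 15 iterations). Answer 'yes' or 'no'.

z_0 = 0 + 0i, c = -1.0540 + -1.2370i
Iter 1: z = -1.0540 + -1.2370i, |z|^2 = 2.6411
Iter 2: z = -1.4733 + 1.3706i, |z|^2 = 4.0490
Escaped at iteration 2

Answer: no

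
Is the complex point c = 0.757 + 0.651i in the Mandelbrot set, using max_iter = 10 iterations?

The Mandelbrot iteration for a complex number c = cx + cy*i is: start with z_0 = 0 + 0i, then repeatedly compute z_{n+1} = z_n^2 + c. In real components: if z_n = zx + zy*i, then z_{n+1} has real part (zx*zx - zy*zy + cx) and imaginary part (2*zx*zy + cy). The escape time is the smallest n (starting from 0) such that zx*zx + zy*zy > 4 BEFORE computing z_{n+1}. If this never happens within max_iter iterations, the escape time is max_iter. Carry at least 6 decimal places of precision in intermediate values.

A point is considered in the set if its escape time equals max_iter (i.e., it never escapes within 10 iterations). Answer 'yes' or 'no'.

Answer: no

Derivation:
z_0 = 0 + 0i, c = 0.7570 + 0.6510i
Iter 1: z = 0.7570 + 0.6510i, |z|^2 = 0.9969
Iter 2: z = 0.9062 + 1.6366i, |z|^2 = 3.4998
Iter 3: z = -1.1002 + 3.6174i, |z|^2 = 14.2958
Escaped at iteration 3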